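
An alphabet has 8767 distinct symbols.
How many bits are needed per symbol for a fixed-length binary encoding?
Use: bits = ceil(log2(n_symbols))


log2(8767) = 13.0979
Bracket: 2^13 = 8192 < 8767 <= 2^14 = 16384
So ceil(log2(8767)) = 14

bits = ceil(log2(8767)) = ceil(13.0979) = 14 bits


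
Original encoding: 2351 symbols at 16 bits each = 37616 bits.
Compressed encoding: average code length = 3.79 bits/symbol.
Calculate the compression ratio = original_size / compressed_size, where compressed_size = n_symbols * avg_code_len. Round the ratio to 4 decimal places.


original_size = n_symbols * orig_bits = 2351 * 16 = 37616 bits
compressed_size = n_symbols * avg_code_len = 2351 * 3.79 = 8910.29 bits
ratio = original_size / compressed_size = 37616 / 8910.29 = 4.2216

Compression ratio = 4.2216


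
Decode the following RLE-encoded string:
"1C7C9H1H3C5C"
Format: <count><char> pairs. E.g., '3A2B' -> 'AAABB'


Expanding each <count><char> pair:
  1C -> 'C'
  7C -> 'CCCCCCC'
  9H -> 'HHHHHHHHH'
  1H -> 'H'
  3C -> 'CCC'
  5C -> 'CCCCC'

Decoded = CCCCCCCCHHHHHHHHHHCCCCCCCC


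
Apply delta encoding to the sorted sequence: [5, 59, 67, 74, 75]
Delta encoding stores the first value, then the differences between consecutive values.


First value: 5
Deltas:
  59 - 5 = 54
  67 - 59 = 8
  74 - 67 = 7
  75 - 74 = 1


Delta encoded: [5, 54, 8, 7, 1]


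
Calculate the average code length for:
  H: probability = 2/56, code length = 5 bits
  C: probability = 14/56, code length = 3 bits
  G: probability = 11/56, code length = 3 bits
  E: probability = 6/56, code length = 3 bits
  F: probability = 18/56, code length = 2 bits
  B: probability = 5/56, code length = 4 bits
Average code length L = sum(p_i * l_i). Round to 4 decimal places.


Weighted contributions p_i * l_i:
  H: (2/56) * 5 = 10/56
  C: (14/56) * 3 = 42/56
  G: (11/56) * 3 = 33/56
  E: (6/56) * 3 = 18/56
  F: (18/56) * 2 = 36/56
  B: (5/56) * 4 = 20/56
Sum = (10 + 42 + 33 + 18 + 36 + 20)/56 = 159/56

L = 159/56 = 2.8393 bits/symbol


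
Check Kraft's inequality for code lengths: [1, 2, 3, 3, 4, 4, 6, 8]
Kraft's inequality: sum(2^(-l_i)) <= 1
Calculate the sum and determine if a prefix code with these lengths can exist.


Sum = 2^(-1) + 2^(-2) + 2^(-3) + 2^(-3) + 2^(-4) + 2^(-4) + 2^(-6) + 2^(-8)
    = 0.5 + 0.25 + 0.125 + 0.125 + 0.0625 + 0.0625 + 0.015625 + 0.00390625
    = 293/256 = 1.14453125
Since 1.14453125 > 1, Kraft's inequality is NOT satisfied.
A prefix code with these lengths CANNOT exist.

Kraft sum = 1.14453125. Not satisfied.


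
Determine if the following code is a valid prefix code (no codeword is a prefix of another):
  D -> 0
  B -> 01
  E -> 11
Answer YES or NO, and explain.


Checking each pair (does one codeword prefix another?):
  D='0' vs B='01': prefix -- VIOLATION

NO -- this is NOT a valid prefix code. D (0) is a prefix of B (01).


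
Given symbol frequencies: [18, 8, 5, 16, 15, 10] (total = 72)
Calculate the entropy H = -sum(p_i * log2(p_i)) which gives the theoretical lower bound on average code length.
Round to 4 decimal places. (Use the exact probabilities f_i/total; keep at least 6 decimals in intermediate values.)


Per-symbol terms -p_i * log2(p_i) with p_i = f_i/72:
  p = 18/72 = 0.250000: log2(p) = -2.000000, -p*log2(p) = 0.500000
  p = 8/72 = 0.111111: log2(p) = -3.169925, -p*log2(p) = 0.352214
  p = 5/72 = 0.069444: log2(p) = -3.847997, -p*log2(p) = 0.267222
  p = 16/72 = 0.222222: log2(p) = -2.169925, -p*log2(p) = 0.482206
  p = 15/72 = 0.208333: log2(p) = -2.263034, -p*log2(p) = 0.471466
  p = 10/72 = 0.138889: log2(p) = -2.847997, -p*log2(p) = 0.395555
H = 0.500000 + 0.352214 + 0.267222 + 0.482206 + 0.471466 + 0.395555 = 2.468663

H = 2.4687 bits/symbol


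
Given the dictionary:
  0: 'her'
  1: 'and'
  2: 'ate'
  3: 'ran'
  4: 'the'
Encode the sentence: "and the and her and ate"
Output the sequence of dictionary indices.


Look up each word in the dictionary:
  'and' -> 1
  'the' -> 4
  'and' -> 1
  'her' -> 0
  'and' -> 1
  'ate' -> 2

Encoded: [1, 4, 1, 0, 1, 2]


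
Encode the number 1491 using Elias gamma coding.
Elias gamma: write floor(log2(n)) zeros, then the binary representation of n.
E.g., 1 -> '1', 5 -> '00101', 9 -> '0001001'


num_bits = floor(log2(1491)) + 1 = 11
leading_zeros = num_bits - 1 = 10
binary(1491) = 10111010011

Elias gamma(1491) = '0000000000' + '10111010011' = 000000000010111010011 (21 bits)


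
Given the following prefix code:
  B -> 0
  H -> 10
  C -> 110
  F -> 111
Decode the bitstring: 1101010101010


Decoding step by step:
Bits 110 -> C
Bits 10 -> H
Bits 10 -> H
Bits 10 -> H
Bits 10 -> H
Bits 10 -> H


Decoded message: CHHHHH


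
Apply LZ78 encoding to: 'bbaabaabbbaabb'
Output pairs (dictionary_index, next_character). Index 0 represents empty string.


LZ78 encoding steps:
Dictionary: {0: ''}
Step 1: w='' (idx 0), next='b' -> output (0, 'b'), add 'b' as idx 1
Step 2: w='b' (idx 1), next='a' -> output (1, 'a'), add 'ba' as idx 2
Step 3: w='' (idx 0), next='a' -> output (0, 'a'), add 'a' as idx 3
Step 4: w='ba' (idx 2), next='a' -> output (2, 'a'), add 'baa' as idx 4
Step 5: w='b' (idx 1), next='b' -> output (1, 'b'), add 'bb' as idx 5
Step 6: w='baa' (idx 4), next='b' -> output (4, 'b'), add 'baab' as idx 6
Step 7: w='b' (idx 1), end of input -> output (1, '')


Encoded: [(0, 'b'), (1, 'a'), (0, 'a'), (2, 'a'), (1, 'b'), (4, 'b'), (1, '')]


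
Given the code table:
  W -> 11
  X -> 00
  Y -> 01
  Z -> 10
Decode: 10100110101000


Decoding:
10 -> Z
10 -> Z
01 -> Y
10 -> Z
10 -> Z
10 -> Z
00 -> X


Result: ZZYZZZX


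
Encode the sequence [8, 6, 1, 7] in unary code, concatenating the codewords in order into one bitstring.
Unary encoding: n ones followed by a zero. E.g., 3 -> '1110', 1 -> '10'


Encode each number as n ones followed by a terminating 0:
  8 -> 111111110 (9 bits)
  6 -> 1111110 (7 bits)
  1 -> 10 (2 bits)
  7 -> 11111110 (8 bits)
Total length = 9 + 7 + 2 + 8 = 26 bits.

Unary([8, 6, 1, 7]) = 11111111011111101011111110 (26 bits)


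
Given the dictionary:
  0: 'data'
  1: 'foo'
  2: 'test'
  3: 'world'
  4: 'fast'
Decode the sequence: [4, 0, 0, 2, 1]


Look up each index in the dictionary:
  4 -> 'fast'
  0 -> 'data'
  0 -> 'data'
  2 -> 'test'
  1 -> 'foo'

Decoded: "fast data data test foo"


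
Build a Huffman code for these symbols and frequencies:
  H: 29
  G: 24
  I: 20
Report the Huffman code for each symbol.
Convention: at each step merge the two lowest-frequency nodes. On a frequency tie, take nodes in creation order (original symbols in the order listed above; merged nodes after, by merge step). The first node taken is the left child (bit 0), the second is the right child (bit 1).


Huffman tree construction:
Step 1: Merge I(20) + G(24) = 44
Step 2: Merge H(29) + (I+G)(44) = 73
Read each symbol's code off the tree from the root (left child = 0, right child = 1).

Codes:
  H: 0 (length 1)
  G: 11 (length 2)
  I: 10 (length 2)
Average code length: 117/73 = 1.6027 bits/symbol


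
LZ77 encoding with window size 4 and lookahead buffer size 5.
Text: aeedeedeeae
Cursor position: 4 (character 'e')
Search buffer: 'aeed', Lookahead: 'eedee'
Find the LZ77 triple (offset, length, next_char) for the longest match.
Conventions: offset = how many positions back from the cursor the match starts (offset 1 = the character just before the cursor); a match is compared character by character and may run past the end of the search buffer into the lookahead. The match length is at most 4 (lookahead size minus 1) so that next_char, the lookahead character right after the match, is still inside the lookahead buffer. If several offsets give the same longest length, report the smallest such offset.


Try each offset into the search buffer:
  offset=1 (pos 3, char 'd'): match length 0
  offset=2 (pos 2, char 'e'): match length 1
  offset=3 (pos 1, char 'e'): match length 4
  offset=4 (pos 0, char 'a'): match length 0
Longest match has length 4 at offset 3.
next_char = character at position 4 + 4 = 8 -> 'e'

Best match: offset=3, length=4 (matching 'eede' starting at position 1)
LZ77 triple: (3, 4, 'e')


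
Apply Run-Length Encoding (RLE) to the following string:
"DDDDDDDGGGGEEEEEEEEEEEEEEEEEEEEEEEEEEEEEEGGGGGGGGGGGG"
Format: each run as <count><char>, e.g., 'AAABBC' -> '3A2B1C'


Scanning runs left to right:
  i=0: run of 'D' x 7 -> '7D'
  i=7: run of 'G' x 4 -> '4G'
  i=11: run of 'E' x 30 -> '30E'
  i=41: run of 'G' x 12 -> '12G'

RLE = 7D4G30E12G


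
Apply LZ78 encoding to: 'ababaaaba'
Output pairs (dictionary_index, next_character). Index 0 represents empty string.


LZ78 encoding steps:
Dictionary: {0: ''}
Step 1: w='' (idx 0), next='a' -> output (0, 'a'), add 'a' as idx 1
Step 2: w='' (idx 0), next='b' -> output (0, 'b'), add 'b' as idx 2
Step 3: w='a' (idx 1), next='b' -> output (1, 'b'), add 'ab' as idx 3
Step 4: w='a' (idx 1), next='a' -> output (1, 'a'), add 'aa' as idx 4
Step 5: w='ab' (idx 3), next='a' -> output (3, 'a'), add 'aba' as idx 5


Encoded: [(0, 'a'), (0, 'b'), (1, 'b'), (1, 'a'), (3, 'a')]


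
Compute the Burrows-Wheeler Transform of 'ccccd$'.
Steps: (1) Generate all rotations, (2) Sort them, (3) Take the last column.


Rotations (sorted):
  0: $ccccd -> last char: d
  1: ccccd$ -> last char: $
  2: cccd$c -> last char: c
  3: ccd$cc -> last char: c
  4: cd$ccc -> last char: c
  5: d$cccc -> last char: c


BWT = d$cccc


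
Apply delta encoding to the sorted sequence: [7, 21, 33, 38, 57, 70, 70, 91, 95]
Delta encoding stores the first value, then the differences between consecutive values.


First value: 7
Deltas:
  21 - 7 = 14
  33 - 21 = 12
  38 - 33 = 5
  57 - 38 = 19
  70 - 57 = 13
  70 - 70 = 0
  91 - 70 = 21
  95 - 91 = 4


Delta encoded: [7, 14, 12, 5, 19, 13, 0, 21, 4]


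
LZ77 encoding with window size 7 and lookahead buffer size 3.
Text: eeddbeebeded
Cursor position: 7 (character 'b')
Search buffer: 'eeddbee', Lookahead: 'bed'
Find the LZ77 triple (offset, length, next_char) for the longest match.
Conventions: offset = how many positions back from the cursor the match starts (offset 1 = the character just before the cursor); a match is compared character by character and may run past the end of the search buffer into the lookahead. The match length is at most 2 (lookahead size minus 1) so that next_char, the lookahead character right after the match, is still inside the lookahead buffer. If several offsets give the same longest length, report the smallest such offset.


Try each offset into the search buffer:
  offset=1 (pos 6, char 'e'): match length 0
  offset=2 (pos 5, char 'e'): match length 0
  offset=3 (pos 4, char 'b'): match length 2
  offset=4 (pos 3, char 'd'): match length 0
  offset=5 (pos 2, char 'd'): match length 0
  offset=6 (pos 1, char 'e'): match length 0
  offset=7 (pos 0, char 'e'): match length 0
Longest match has length 2 at offset 3.
next_char = character at position 7 + 2 = 9 -> 'd'

Best match: offset=3, length=2 (matching 'be' starting at position 4)
LZ77 triple: (3, 2, 'd')


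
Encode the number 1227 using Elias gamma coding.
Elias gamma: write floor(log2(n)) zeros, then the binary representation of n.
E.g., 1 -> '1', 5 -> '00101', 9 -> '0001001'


num_bits = floor(log2(1227)) + 1 = 11
leading_zeros = num_bits - 1 = 10
binary(1227) = 10011001011

Elias gamma(1227) = '0000000000' + '10011001011' = 000000000010011001011 (21 bits)


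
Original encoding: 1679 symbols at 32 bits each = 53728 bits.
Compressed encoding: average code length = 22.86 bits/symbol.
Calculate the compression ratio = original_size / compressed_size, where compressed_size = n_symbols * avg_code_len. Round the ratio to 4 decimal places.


original_size = n_symbols * orig_bits = 1679 * 32 = 53728 bits
compressed_size = n_symbols * avg_code_len = 1679 * 22.86 = 38381.94 bits
ratio = original_size / compressed_size = 53728 / 38381.94 = 1.3998

Compression ratio = 1.3998


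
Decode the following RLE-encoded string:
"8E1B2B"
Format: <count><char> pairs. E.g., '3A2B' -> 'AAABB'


Expanding each <count><char> pair:
  8E -> 'EEEEEEEE'
  1B -> 'B'
  2B -> 'BB'

Decoded = EEEEEEEEBBB


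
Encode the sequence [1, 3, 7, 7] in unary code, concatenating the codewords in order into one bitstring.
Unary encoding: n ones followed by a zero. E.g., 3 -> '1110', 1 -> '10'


Encode each number as n ones followed by a terminating 0:
  1 -> 10 (2 bits)
  3 -> 1110 (4 bits)
  7 -> 11111110 (8 bits)
  7 -> 11111110 (8 bits)
Total length = 2 + 4 + 8 + 8 = 22 bits.

Unary([1, 3, 7, 7]) = 1011101111111011111110 (22 bits)


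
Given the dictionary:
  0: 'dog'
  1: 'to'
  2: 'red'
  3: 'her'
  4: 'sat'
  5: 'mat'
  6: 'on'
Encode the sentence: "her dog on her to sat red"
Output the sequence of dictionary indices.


Look up each word in the dictionary:
  'her' -> 3
  'dog' -> 0
  'on' -> 6
  'her' -> 3
  'to' -> 1
  'sat' -> 4
  'red' -> 2

Encoded: [3, 0, 6, 3, 1, 4, 2]


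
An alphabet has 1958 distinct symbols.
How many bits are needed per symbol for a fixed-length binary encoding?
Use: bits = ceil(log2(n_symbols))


log2(1958) = 10.9352
Bracket: 2^10 = 1024 < 1958 <= 2^11 = 2048
So ceil(log2(1958)) = 11

bits = ceil(log2(1958)) = ceil(10.9352) = 11 bits


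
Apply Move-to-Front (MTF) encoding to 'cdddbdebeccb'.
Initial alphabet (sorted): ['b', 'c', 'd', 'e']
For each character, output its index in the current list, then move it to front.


MTF encoding:
'c': index 1 in ['b', 'c', 'd', 'e'] -> ['c', 'b', 'd', 'e']
'd': index 2 in ['c', 'b', 'd', 'e'] -> ['d', 'c', 'b', 'e']
'd': index 0 in ['d', 'c', 'b', 'e'] -> ['d', 'c', 'b', 'e']
'd': index 0 in ['d', 'c', 'b', 'e'] -> ['d', 'c', 'b', 'e']
'b': index 2 in ['d', 'c', 'b', 'e'] -> ['b', 'd', 'c', 'e']
'd': index 1 in ['b', 'd', 'c', 'e'] -> ['d', 'b', 'c', 'e']
'e': index 3 in ['d', 'b', 'c', 'e'] -> ['e', 'd', 'b', 'c']
'b': index 2 in ['e', 'd', 'b', 'c'] -> ['b', 'e', 'd', 'c']
'e': index 1 in ['b', 'e', 'd', 'c'] -> ['e', 'b', 'd', 'c']
'c': index 3 in ['e', 'b', 'd', 'c'] -> ['c', 'e', 'b', 'd']
'c': index 0 in ['c', 'e', 'b', 'd'] -> ['c', 'e', 'b', 'd']
'b': index 2 in ['c', 'e', 'b', 'd'] -> ['b', 'c', 'e', 'd']


Output: [1, 2, 0, 0, 2, 1, 3, 2, 1, 3, 0, 2]


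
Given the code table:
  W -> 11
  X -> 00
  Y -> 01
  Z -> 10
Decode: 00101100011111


Decoding:
00 -> X
10 -> Z
11 -> W
00 -> X
01 -> Y
11 -> W
11 -> W


Result: XZWXYWW


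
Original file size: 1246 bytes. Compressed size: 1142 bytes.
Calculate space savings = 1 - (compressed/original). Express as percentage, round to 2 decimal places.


ratio = compressed/original = 1142/1246 = 0.916533
savings = 1 - ratio = 1 - 0.916533 = 0.083467
as a percentage: 0.083467 * 100 = 8.35%

Space savings = 1 - 1142/1246 = 8.35%


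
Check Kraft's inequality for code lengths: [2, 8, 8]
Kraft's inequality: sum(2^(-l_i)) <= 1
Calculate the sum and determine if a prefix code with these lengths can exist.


Sum = 2^(-2) + 2^(-8) + 2^(-8)
    = 0.25 + 0.00390625 + 0.00390625
    = 66/256 = 0.2578125
Since 0.2578125 <= 1, Kraft's inequality IS satisfied.
A prefix code with these lengths CAN exist.

Kraft sum = 0.2578125. Satisfied.


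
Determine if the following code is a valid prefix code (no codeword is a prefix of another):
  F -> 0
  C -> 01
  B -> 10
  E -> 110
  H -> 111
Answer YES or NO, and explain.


Checking each pair (does one codeword prefix another?):
  F='0' vs C='01': prefix -- VIOLATION

NO -- this is NOT a valid prefix code. F (0) is a prefix of C (01).


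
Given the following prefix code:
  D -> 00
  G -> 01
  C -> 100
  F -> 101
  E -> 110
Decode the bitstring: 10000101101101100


Decoding step by step:
Bits 100 -> C
Bits 00 -> D
Bits 101 -> F
Bits 101 -> F
Bits 101 -> F
Bits 100 -> C


Decoded message: CDFFFC


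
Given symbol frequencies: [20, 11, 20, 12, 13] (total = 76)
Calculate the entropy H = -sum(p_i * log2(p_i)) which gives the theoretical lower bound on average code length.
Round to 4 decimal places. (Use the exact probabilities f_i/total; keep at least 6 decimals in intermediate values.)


Per-symbol terms -p_i * log2(p_i) with p_i = f_i/76:
  p = 20/76 = 0.263158: log2(p) = -1.925999, -p*log2(p) = 0.506842
  p = 11/76 = 0.144737: log2(p) = -2.788496, -p*log2(p) = 0.403598
  p = 20/76 = 0.263158: log2(p) = -1.925999, -p*log2(p) = 0.506842
  p = 12/76 = 0.157895: log2(p) = -2.662965, -p*log2(p) = 0.420468
  p = 13/76 = 0.171053: log2(p) = -2.547488, -p*log2(p) = 0.435754
H = 0.506842 + 0.403598 + 0.506842 + 0.420468 + 0.435754 = 2.273504

H = 2.2735 bits/symbol


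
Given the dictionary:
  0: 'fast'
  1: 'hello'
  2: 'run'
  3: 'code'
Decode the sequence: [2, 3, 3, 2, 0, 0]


Look up each index in the dictionary:
  2 -> 'run'
  3 -> 'code'
  3 -> 'code'
  2 -> 'run'
  0 -> 'fast'
  0 -> 'fast'

Decoded: "run code code run fast fast"


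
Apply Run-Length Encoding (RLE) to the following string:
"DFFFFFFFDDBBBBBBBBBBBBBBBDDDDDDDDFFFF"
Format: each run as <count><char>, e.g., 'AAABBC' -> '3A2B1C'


Scanning runs left to right:
  i=0: run of 'D' x 1 -> '1D'
  i=1: run of 'F' x 7 -> '7F'
  i=8: run of 'D' x 2 -> '2D'
  i=10: run of 'B' x 15 -> '15B'
  i=25: run of 'D' x 8 -> '8D'
  i=33: run of 'F' x 4 -> '4F'

RLE = 1D7F2D15B8D4F


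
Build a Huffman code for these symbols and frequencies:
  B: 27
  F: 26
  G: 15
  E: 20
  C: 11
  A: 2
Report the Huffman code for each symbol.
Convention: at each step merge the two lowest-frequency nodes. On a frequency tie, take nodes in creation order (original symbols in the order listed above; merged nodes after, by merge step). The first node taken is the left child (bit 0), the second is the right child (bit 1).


Huffman tree construction:
Step 1: Merge A(2) + C(11) = 13
Step 2: Merge (A+C)(13) + G(15) = 28
Step 3: Merge E(20) + F(26) = 46
Step 4: Merge B(27) + ((A+C)+G)(28) = 55
Step 5: Merge (E+F)(46) + (B+((A+C)+G))(55) = 101
Read each symbol's code off the tree from the root (left child = 0, right child = 1).

Codes:
  B: 10 (length 2)
  F: 01 (length 2)
  G: 111 (length 3)
  E: 00 (length 2)
  C: 1101 (length 4)
  A: 1100 (length 4)
Average code length: 243/101 = 2.4059 bits/symbol


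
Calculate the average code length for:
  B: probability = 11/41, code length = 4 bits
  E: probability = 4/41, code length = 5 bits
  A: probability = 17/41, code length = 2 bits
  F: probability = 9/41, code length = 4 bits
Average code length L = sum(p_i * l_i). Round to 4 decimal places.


Weighted contributions p_i * l_i:
  B: (11/41) * 4 = 44/41
  E: (4/41) * 5 = 20/41
  A: (17/41) * 2 = 34/41
  F: (9/41) * 4 = 36/41
Sum = (44 + 20 + 34 + 36)/41 = 134/41

L = 134/41 = 3.2683 bits/symbol


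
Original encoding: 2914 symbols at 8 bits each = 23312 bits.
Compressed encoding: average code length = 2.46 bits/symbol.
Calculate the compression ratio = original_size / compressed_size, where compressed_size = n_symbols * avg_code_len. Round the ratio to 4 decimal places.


original_size = n_symbols * orig_bits = 2914 * 8 = 23312 bits
compressed_size = n_symbols * avg_code_len = 2914 * 2.46 = 7168.44 bits
ratio = original_size / compressed_size = 23312 / 7168.44 = 3.252

Compression ratio = 3.252


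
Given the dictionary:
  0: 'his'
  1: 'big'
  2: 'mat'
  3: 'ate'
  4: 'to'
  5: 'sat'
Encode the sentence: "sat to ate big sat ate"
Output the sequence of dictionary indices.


Look up each word in the dictionary:
  'sat' -> 5
  'to' -> 4
  'ate' -> 3
  'big' -> 1
  'sat' -> 5
  'ate' -> 3

Encoded: [5, 4, 3, 1, 5, 3]


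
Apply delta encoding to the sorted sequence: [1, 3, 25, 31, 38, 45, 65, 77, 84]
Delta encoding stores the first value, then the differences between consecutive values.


First value: 1
Deltas:
  3 - 1 = 2
  25 - 3 = 22
  31 - 25 = 6
  38 - 31 = 7
  45 - 38 = 7
  65 - 45 = 20
  77 - 65 = 12
  84 - 77 = 7


Delta encoded: [1, 2, 22, 6, 7, 7, 20, 12, 7]


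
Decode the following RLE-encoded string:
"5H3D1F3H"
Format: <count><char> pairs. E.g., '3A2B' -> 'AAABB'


Expanding each <count><char> pair:
  5H -> 'HHHHH'
  3D -> 'DDD'
  1F -> 'F'
  3H -> 'HHH'

Decoded = HHHHHDDDFHHH


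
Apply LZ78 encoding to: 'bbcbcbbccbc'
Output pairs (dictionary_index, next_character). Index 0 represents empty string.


LZ78 encoding steps:
Dictionary: {0: ''}
Step 1: w='' (idx 0), next='b' -> output (0, 'b'), add 'b' as idx 1
Step 2: w='b' (idx 1), next='c' -> output (1, 'c'), add 'bc' as idx 2
Step 3: w='bc' (idx 2), next='b' -> output (2, 'b'), add 'bcb' as idx 3
Step 4: w='bc' (idx 2), next='c' -> output (2, 'c'), add 'bcc' as idx 4
Step 5: w='bc' (idx 2), end of input -> output (2, '')


Encoded: [(0, 'b'), (1, 'c'), (2, 'b'), (2, 'c'), (2, '')]


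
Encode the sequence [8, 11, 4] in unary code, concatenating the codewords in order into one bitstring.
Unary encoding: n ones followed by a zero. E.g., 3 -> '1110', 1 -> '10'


Encode each number as n ones followed by a terminating 0:
  8 -> 111111110 (9 bits)
  11 -> 111111111110 (12 bits)
  4 -> 11110 (5 bits)
Total length = 9 + 12 + 5 = 26 bits.

Unary([8, 11, 4]) = 11111111011111111111011110 (26 bits)


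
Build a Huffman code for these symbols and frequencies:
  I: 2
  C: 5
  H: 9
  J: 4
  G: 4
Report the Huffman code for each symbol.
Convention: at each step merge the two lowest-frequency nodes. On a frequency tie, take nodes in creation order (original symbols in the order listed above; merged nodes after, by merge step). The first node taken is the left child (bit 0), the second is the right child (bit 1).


Huffman tree construction:
Step 1: Merge I(2) + J(4) = 6
Step 2: Merge G(4) + C(5) = 9
Step 3: Merge (I+J)(6) + H(9) = 15
Step 4: Merge (G+C)(9) + ((I+J)+H)(15) = 24
Read each symbol's code off the tree from the root (left child = 0, right child = 1).

Codes:
  I: 100 (length 3)
  C: 01 (length 2)
  H: 11 (length 2)
  J: 101 (length 3)
  G: 00 (length 2)
Average code length: 54/24 = 2.2500 bits/symbol


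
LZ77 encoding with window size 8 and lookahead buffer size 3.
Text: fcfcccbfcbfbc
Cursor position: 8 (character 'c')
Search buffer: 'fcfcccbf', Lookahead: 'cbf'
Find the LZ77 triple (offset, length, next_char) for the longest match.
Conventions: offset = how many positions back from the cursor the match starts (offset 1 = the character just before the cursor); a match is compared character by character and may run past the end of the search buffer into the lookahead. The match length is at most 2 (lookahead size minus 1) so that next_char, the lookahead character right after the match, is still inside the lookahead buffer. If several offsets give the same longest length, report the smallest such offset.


Try each offset into the search buffer:
  offset=1 (pos 7, char 'f'): match length 0
  offset=2 (pos 6, char 'b'): match length 0
  offset=3 (pos 5, char 'c'): match length 2
  offset=4 (pos 4, char 'c'): match length 1
  offset=5 (pos 3, char 'c'): match length 1
  offset=6 (pos 2, char 'f'): match length 0
  offset=7 (pos 1, char 'c'): match length 1
  offset=8 (pos 0, char 'f'): match length 0
Longest match has length 2 at offset 3.
next_char = character at position 8 + 2 = 10 -> 'f'

Best match: offset=3, length=2 (matching 'cb' starting at position 5)
LZ77 triple: (3, 2, 'f')


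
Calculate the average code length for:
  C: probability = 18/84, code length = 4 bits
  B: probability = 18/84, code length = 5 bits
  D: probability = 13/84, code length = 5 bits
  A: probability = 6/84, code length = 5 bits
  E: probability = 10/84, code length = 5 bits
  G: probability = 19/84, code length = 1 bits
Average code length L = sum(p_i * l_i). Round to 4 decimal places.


Weighted contributions p_i * l_i:
  C: (18/84) * 4 = 72/84
  B: (18/84) * 5 = 90/84
  D: (13/84) * 5 = 65/84
  A: (6/84) * 5 = 30/84
  E: (10/84) * 5 = 50/84
  G: (19/84) * 1 = 19/84
Sum = (72 + 90 + 65 + 30 + 50 + 19)/84 = 326/84

L = 326/84 = 3.8810 bits/symbol


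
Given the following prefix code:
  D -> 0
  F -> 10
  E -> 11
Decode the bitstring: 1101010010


Decoding step by step:
Bits 11 -> E
Bits 0 -> D
Bits 10 -> F
Bits 10 -> F
Bits 0 -> D
Bits 10 -> F


Decoded message: EDFFDF


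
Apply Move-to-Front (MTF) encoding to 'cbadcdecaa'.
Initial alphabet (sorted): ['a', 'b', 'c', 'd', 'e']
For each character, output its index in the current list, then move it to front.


MTF encoding:
'c': index 2 in ['a', 'b', 'c', 'd', 'e'] -> ['c', 'a', 'b', 'd', 'e']
'b': index 2 in ['c', 'a', 'b', 'd', 'e'] -> ['b', 'c', 'a', 'd', 'e']
'a': index 2 in ['b', 'c', 'a', 'd', 'e'] -> ['a', 'b', 'c', 'd', 'e']
'd': index 3 in ['a', 'b', 'c', 'd', 'e'] -> ['d', 'a', 'b', 'c', 'e']
'c': index 3 in ['d', 'a', 'b', 'c', 'e'] -> ['c', 'd', 'a', 'b', 'e']
'd': index 1 in ['c', 'd', 'a', 'b', 'e'] -> ['d', 'c', 'a', 'b', 'e']
'e': index 4 in ['d', 'c', 'a', 'b', 'e'] -> ['e', 'd', 'c', 'a', 'b']
'c': index 2 in ['e', 'd', 'c', 'a', 'b'] -> ['c', 'e', 'd', 'a', 'b']
'a': index 3 in ['c', 'e', 'd', 'a', 'b'] -> ['a', 'c', 'e', 'd', 'b']
'a': index 0 in ['a', 'c', 'e', 'd', 'b'] -> ['a', 'c', 'e', 'd', 'b']


Output: [2, 2, 2, 3, 3, 1, 4, 2, 3, 0]


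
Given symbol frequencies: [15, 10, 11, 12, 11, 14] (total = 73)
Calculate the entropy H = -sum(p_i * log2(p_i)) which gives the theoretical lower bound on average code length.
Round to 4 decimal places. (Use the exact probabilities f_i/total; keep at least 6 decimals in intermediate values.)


Per-symbol terms -p_i * log2(p_i) with p_i = f_i/73:
  p = 15/73 = 0.205479: log2(p) = -2.282934, -p*log2(p) = 0.469096
  p = 10/73 = 0.136986: log2(p) = -2.867896, -p*log2(p) = 0.392863
  p = 11/73 = 0.150685: log2(p) = -2.730393, -p*log2(p) = 0.411429
  p = 12/73 = 0.164384: log2(p) = -2.604862, -p*log2(p) = 0.428197
  p = 11/73 = 0.150685: log2(p) = -2.730393, -p*log2(p) = 0.411429
  p = 14/73 = 0.191781: log2(p) = -2.382470, -p*log2(p) = 0.456912
H = 0.469096 + 0.392863 + 0.411429 + 0.428197 + 0.411429 + 0.456912 = 2.569926

H = 2.5699 bits/symbol


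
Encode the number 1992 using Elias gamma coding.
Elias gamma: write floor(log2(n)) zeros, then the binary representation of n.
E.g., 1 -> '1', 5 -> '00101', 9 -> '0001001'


num_bits = floor(log2(1992)) + 1 = 11
leading_zeros = num_bits - 1 = 10
binary(1992) = 11111001000

Elias gamma(1992) = '0000000000' + '11111001000' = 000000000011111001000 (21 bits)


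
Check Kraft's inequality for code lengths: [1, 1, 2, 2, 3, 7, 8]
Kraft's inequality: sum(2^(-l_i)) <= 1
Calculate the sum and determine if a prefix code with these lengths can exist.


Sum = 2^(-1) + 2^(-1) + 2^(-2) + 2^(-2) + 2^(-3) + 2^(-7) + 2^(-8)
    = 0.5 + 0.5 + 0.25 + 0.25 + 0.125 + 0.0078125 + 0.00390625
    = 419/256 = 1.63671875
Since 1.63671875 > 1, Kraft's inequality is NOT satisfied.
A prefix code with these lengths CANNOT exist.

Kraft sum = 1.63671875. Not satisfied.


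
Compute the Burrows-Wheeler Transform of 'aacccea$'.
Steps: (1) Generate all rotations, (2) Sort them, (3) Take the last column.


Rotations (sorted):
  0: $aacccea -> last char: a
  1: a$aaccce -> last char: e
  2: aacccea$ -> last char: $
  3: acccea$a -> last char: a
  4: cccea$aa -> last char: a
  5: ccea$aac -> last char: c
  6: cea$aacc -> last char: c
  7: ea$aaccc -> last char: c


BWT = ae$aaccc


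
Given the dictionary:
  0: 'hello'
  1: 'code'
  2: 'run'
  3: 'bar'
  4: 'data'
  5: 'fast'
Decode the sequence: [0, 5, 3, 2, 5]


Look up each index in the dictionary:
  0 -> 'hello'
  5 -> 'fast'
  3 -> 'bar'
  2 -> 'run'
  5 -> 'fast'

Decoded: "hello fast bar run fast"


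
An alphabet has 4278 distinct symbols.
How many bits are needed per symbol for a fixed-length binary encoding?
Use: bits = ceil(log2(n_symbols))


log2(4278) = 12.0627
Bracket: 2^12 = 4096 < 4278 <= 2^13 = 8192
So ceil(log2(4278)) = 13

bits = ceil(log2(4278)) = ceil(12.0627) = 13 bits


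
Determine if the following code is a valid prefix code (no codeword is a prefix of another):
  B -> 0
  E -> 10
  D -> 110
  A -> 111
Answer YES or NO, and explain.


Checking each pair (does one codeword prefix another?):
  B='0' vs E='10': no prefix
  B='0' vs D='110': no prefix
  B='0' vs A='111': no prefix
  E='10' vs B='0': no prefix
  E='10' vs D='110': no prefix
  E='10' vs A='111': no prefix
  D='110' vs B='0': no prefix
  D='110' vs E='10': no prefix
  D='110' vs A='111': no prefix
  A='111' vs B='0': no prefix
  A='111' vs E='10': no prefix
  A='111' vs D='110': no prefix
No violation found over all pairs.

YES -- this is a valid prefix code. No codeword is a prefix of any other codeword.


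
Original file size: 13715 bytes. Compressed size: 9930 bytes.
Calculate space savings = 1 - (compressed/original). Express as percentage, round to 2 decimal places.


ratio = compressed/original = 9930/13715 = 0.724025
savings = 1 - ratio = 1 - 0.724025 = 0.275975
as a percentage: 0.275975 * 100 = 27.6%

Space savings = 1 - 9930/13715 = 27.6%


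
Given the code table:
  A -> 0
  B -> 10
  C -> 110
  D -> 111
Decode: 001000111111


Decoding:
0 -> A
0 -> A
10 -> B
0 -> A
0 -> A
111 -> D
111 -> D


Result: AABAADD


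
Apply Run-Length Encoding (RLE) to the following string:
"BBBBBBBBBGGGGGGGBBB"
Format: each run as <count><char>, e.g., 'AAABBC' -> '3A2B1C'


Scanning runs left to right:
  i=0: run of 'B' x 9 -> '9B'
  i=9: run of 'G' x 7 -> '7G'
  i=16: run of 'B' x 3 -> '3B'

RLE = 9B7G3B


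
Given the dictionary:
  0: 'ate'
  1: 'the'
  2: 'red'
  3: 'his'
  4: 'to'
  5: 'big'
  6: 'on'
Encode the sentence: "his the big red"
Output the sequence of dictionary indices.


Look up each word in the dictionary:
  'his' -> 3
  'the' -> 1
  'big' -> 5
  'red' -> 2

Encoded: [3, 1, 5, 2]


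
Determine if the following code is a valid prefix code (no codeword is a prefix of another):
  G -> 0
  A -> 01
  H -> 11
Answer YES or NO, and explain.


Checking each pair (does one codeword prefix another?):
  G='0' vs A='01': prefix -- VIOLATION

NO -- this is NOT a valid prefix code. G (0) is a prefix of A (01).


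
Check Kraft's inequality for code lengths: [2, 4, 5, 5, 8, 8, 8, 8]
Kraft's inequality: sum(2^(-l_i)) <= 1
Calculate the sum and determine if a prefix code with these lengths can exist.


Sum = 2^(-2) + 2^(-4) + 2^(-5) + 2^(-5) + 2^(-8) + 2^(-8) + 2^(-8) + 2^(-8)
    = 0.25 + 0.0625 + 0.03125 + 0.03125 + 0.00390625 + 0.00390625 + 0.00390625 + 0.00390625
    = 100/256 = 0.390625
Since 0.390625 <= 1, Kraft's inequality IS satisfied.
A prefix code with these lengths CAN exist.

Kraft sum = 0.390625. Satisfied.


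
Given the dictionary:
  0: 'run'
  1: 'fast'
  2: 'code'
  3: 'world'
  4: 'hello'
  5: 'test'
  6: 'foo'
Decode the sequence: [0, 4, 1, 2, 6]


Look up each index in the dictionary:
  0 -> 'run'
  4 -> 'hello'
  1 -> 'fast'
  2 -> 'code'
  6 -> 'foo'

Decoded: "run hello fast code foo"


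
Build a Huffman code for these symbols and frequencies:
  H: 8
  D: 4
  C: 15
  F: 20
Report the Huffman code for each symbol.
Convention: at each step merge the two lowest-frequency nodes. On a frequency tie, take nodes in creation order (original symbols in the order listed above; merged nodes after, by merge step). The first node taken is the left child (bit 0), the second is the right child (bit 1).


Huffman tree construction:
Step 1: Merge D(4) + H(8) = 12
Step 2: Merge (D+H)(12) + C(15) = 27
Step 3: Merge F(20) + ((D+H)+C)(27) = 47
Read each symbol's code off the tree from the root (left child = 0, right child = 1).

Codes:
  H: 101 (length 3)
  D: 100 (length 3)
  C: 11 (length 2)
  F: 0 (length 1)
Average code length: 86/47 = 1.8298 bits/symbol


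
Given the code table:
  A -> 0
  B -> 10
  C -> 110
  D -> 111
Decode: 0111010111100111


Decoding:
0 -> A
111 -> D
0 -> A
10 -> B
111 -> D
10 -> B
0 -> A
111 -> D


Result: ADABDBAD


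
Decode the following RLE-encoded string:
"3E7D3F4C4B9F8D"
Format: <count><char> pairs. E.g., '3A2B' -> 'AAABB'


Expanding each <count><char> pair:
  3E -> 'EEE'
  7D -> 'DDDDDDD'
  3F -> 'FFF'
  4C -> 'CCCC'
  4B -> 'BBBB'
  9F -> 'FFFFFFFFF'
  8D -> 'DDDDDDDD'

Decoded = EEEDDDDDDDFFFCCCCBBBBFFFFFFFFFDDDDDDDD


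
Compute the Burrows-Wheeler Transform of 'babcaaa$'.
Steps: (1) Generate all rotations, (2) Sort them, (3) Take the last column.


Rotations (sorted):
  0: $babcaaa -> last char: a
  1: a$babcaa -> last char: a
  2: aa$babca -> last char: a
  3: aaa$babc -> last char: c
  4: abcaaa$b -> last char: b
  5: babcaaa$ -> last char: $
  6: bcaaa$ba -> last char: a
  7: caaa$bab -> last char: b


BWT = aaacb$ab


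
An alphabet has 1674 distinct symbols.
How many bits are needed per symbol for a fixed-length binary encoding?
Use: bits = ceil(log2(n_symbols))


log2(1674) = 10.7091
Bracket: 2^10 = 1024 < 1674 <= 2^11 = 2048
So ceil(log2(1674)) = 11

bits = ceil(log2(1674)) = ceil(10.7091) = 11 bits


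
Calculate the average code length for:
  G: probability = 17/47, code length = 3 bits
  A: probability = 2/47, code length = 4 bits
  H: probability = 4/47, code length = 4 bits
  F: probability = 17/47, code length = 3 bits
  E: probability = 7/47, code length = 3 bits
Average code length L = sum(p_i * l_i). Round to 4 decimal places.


Weighted contributions p_i * l_i:
  G: (17/47) * 3 = 51/47
  A: (2/47) * 4 = 8/47
  H: (4/47) * 4 = 16/47
  F: (17/47) * 3 = 51/47
  E: (7/47) * 3 = 21/47
Sum = (51 + 8 + 16 + 51 + 21)/47 = 147/47

L = 147/47 = 3.1277 bits/symbol


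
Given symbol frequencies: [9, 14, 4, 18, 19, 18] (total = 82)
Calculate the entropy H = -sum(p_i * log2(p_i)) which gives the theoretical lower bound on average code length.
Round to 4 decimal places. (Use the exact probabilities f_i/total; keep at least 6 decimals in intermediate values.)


Per-symbol terms -p_i * log2(p_i) with p_i = f_i/82:
  p = 9/82 = 0.109756: log2(p) = -3.187627, -p*log2(p) = 0.349862
  p = 14/82 = 0.170732: log2(p) = -2.550197, -p*log2(p) = 0.435400
  p = 4/82 = 0.048780: log2(p) = -4.357552, -p*log2(p) = 0.212564
  p = 18/82 = 0.219512: log2(p) = -2.187627, -p*log2(p) = 0.480211
  p = 19/82 = 0.231707: log2(p) = -2.109624, -p*log2(p) = 0.488815
  p = 18/82 = 0.219512: log2(p) = -2.187627, -p*log2(p) = 0.480211
H = 0.349862 + 0.435400 + 0.212564 + 0.480211 + 0.488815 + 0.480211 = 2.447063

H = 2.4471 bits/symbol


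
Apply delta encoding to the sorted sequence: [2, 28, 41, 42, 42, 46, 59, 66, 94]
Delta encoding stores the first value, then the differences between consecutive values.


First value: 2
Deltas:
  28 - 2 = 26
  41 - 28 = 13
  42 - 41 = 1
  42 - 42 = 0
  46 - 42 = 4
  59 - 46 = 13
  66 - 59 = 7
  94 - 66 = 28


Delta encoded: [2, 26, 13, 1, 0, 4, 13, 7, 28]


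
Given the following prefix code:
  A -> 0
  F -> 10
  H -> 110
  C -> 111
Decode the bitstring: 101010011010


Decoding step by step:
Bits 10 -> F
Bits 10 -> F
Bits 10 -> F
Bits 0 -> A
Bits 110 -> H
Bits 10 -> F


Decoded message: FFFAHF


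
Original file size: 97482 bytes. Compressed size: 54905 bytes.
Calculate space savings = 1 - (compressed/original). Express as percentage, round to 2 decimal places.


ratio = compressed/original = 54905/97482 = 0.563232
savings = 1 - ratio = 1 - 0.563232 = 0.436768
as a percentage: 0.436768 * 100 = 43.68%

Space savings = 1 - 54905/97482 = 43.68%


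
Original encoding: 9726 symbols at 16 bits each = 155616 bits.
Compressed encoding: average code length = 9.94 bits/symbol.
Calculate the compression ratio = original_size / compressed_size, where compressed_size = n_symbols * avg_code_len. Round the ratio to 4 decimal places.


original_size = n_symbols * orig_bits = 9726 * 16 = 155616 bits
compressed_size = n_symbols * avg_code_len = 9726 * 9.94 = 96676.44 bits
ratio = original_size / compressed_size = 155616 / 96676.44 = 1.6097

Compression ratio = 1.6097


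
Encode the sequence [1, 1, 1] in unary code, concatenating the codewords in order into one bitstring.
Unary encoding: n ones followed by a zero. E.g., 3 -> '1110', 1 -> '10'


Encode each number as n ones followed by a terminating 0:
  1 -> 10 (2 bits)
  1 -> 10 (2 bits)
  1 -> 10 (2 bits)
Total length = 2 + 2 + 2 = 6 bits.

Unary([1, 1, 1]) = 101010 (6 bits)


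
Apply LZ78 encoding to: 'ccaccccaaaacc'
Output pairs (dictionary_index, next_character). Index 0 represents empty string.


LZ78 encoding steps:
Dictionary: {0: ''}
Step 1: w='' (idx 0), next='c' -> output (0, 'c'), add 'c' as idx 1
Step 2: w='c' (idx 1), next='a' -> output (1, 'a'), add 'ca' as idx 2
Step 3: w='c' (idx 1), next='c' -> output (1, 'c'), add 'cc' as idx 3
Step 4: w='cc' (idx 3), next='a' -> output (3, 'a'), add 'cca' as idx 4
Step 5: w='' (idx 0), next='a' -> output (0, 'a'), add 'a' as idx 5
Step 6: w='a' (idx 5), next='a' -> output (5, 'a'), add 'aa' as idx 6
Step 7: w='cc' (idx 3), end of input -> output (3, '')


Encoded: [(0, 'c'), (1, 'a'), (1, 'c'), (3, 'a'), (0, 'a'), (5, 'a'), (3, '')]


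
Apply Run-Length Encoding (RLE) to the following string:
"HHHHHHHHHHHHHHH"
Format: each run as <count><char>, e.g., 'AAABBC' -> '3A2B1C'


Scanning runs left to right:
  i=0: run of 'H' x 15 -> '15H'

RLE = 15H


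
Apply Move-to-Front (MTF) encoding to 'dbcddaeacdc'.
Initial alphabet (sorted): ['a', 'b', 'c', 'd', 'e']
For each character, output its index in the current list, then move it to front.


MTF encoding:
'd': index 3 in ['a', 'b', 'c', 'd', 'e'] -> ['d', 'a', 'b', 'c', 'e']
'b': index 2 in ['d', 'a', 'b', 'c', 'e'] -> ['b', 'd', 'a', 'c', 'e']
'c': index 3 in ['b', 'd', 'a', 'c', 'e'] -> ['c', 'b', 'd', 'a', 'e']
'd': index 2 in ['c', 'b', 'd', 'a', 'e'] -> ['d', 'c', 'b', 'a', 'e']
'd': index 0 in ['d', 'c', 'b', 'a', 'e'] -> ['d', 'c', 'b', 'a', 'e']
'a': index 3 in ['d', 'c', 'b', 'a', 'e'] -> ['a', 'd', 'c', 'b', 'e']
'e': index 4 in ['a', 'd', 'c', 'b', 'e'] -> ['e', 'a', 'd', 'c', 'b']
'a': index 1 in ['e', 'a', 'd', 'c', 'b'] -> ['a', 'e', 'd', 'c', 'b']
'c': index 3 in ['a', 'e', 'd', 'c', 'b'] -> ['c', 'a', 'e', 'd', 'b']
'd': index 3 in ['c', 'a', 'e', 'd', 'b'] -> ['d', 'c', 'a', 'e', 'b']
'c': index 1 in ['d', 'c', 'a', 'e', 'b'] -> ['c', 'd', 'a', 'e', 'b']


Output: [3, 2, 3, 2, 0, 3, 4, 1, 3, 3, 1]


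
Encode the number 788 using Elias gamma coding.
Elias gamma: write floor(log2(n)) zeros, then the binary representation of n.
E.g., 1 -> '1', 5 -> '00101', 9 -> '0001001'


num_bits = floor(log2(788)) + 1 = 10
leading_zeros = num_bits - 1 = 9
binary(788) = 1100010100

Elias gamma(788) = '000000000' + '1100010100' = 0000000001100010100 (19 bits)


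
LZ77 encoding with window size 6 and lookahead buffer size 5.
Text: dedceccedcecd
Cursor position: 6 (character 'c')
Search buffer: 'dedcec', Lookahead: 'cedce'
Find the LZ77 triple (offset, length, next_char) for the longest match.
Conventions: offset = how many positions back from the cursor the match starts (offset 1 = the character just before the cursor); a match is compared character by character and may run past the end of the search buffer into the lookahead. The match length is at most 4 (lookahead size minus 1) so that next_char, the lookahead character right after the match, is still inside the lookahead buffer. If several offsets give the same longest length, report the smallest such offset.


Try each offset into the search buffer:
  offset=1 (pos 5, char 'c'): match length 1
  offset=2 (pos 4, char 'e'): match length 0
  offset=3 (pos 3, char 'c'): match length 2
  offset=4 (pos 2, char 'd'): match length 0
  offset=5 (pos 1, char 'e'): match length 0
  offset=6 (pos 0, char 'd'): match length 0
Longest match has length 2 at offset 3.
next_char = character at position 6 + 2 = 8 -> 'd'

Best match: offset=3, length=2 (matching 'ce' starting at position 3)
LZ77 triple: (3, 2, 'd')


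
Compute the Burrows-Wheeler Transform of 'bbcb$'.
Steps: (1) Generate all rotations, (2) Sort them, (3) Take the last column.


Rotations (sorted):
  0: $bbcb -> last char: b
  1: b$bbc -> last char: c
  2: bbcb$ -> last char: $
  3: bcb$b -> last char: b
  4: cb$bb -> last char: b


BWT = bc$bb


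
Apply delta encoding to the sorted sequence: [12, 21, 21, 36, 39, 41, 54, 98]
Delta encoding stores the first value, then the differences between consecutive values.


First value: 12
Deltas:
  21 - 12 = 9
  21 - 21 = 0
  36 - 21 = 15
  39 - 36 = 3
  41 - 39 = 2
  54 - 41 = 13
  98 - 54 = 44


Delta encoded: [12, 9, 0, 15, 3, 2, 13, 44]
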